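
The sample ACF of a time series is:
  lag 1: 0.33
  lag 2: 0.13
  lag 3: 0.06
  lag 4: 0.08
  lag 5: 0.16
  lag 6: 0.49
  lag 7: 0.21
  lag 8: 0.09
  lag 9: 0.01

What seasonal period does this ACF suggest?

The largest autocorrelation is r_6 = 0.49; the remaining lags stay at or below 0.33. The elevated value at lag 1 (0.33), dropping to 0.13 at lag 2, reflects decaying short-term dependence rather than seasonality.
The dominant spike at lag 6 indicates a seasonal period of 6.

6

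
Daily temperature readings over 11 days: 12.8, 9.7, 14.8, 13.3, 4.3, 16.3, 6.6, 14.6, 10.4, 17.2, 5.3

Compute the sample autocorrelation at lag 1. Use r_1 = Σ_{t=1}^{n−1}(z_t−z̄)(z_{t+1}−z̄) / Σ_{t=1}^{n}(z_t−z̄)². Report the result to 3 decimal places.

-0.667

Mean z̄ = (12.8 + 9.7 + 14.8 + 13.3 + 4.3 + 16.3 + 6.6 + 14.6 + 10.4 + 17.2 + 5.3)/11 = 11.3909
Numerator Σ_{t=1}^{10}(z_t−z̄)(z_{t+1}−z̄) = -133.1983
Denominator Σ(z_t−z̄)² = 199.5691
r_1 = -133.1983 / 199.5691 = -0.667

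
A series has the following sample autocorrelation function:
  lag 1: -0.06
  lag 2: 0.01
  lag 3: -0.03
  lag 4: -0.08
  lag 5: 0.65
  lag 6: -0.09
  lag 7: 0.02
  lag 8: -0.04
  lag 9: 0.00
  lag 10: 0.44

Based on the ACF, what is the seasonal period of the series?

5

The largest autocorrelation is r_5 = 0.65, with a weaker echo at lag 10 (0.44); the remaining lags stay at or below 0.02.
The dominant spike at lag 5 indicates a seasonal period of 5.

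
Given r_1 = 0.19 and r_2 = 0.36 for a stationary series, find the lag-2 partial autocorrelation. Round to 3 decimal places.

0.336

φ_{22} = (r_2 − r_1²) / (1 − r_1²)
r_1² = (0.19)² = 0.0361
Numerator = 0.36 − 0.0361 = 0.3239; denominator = 1 − 0.0361 = 0.9639
φ_{22} = 0.3239 / 0.9639 = 0.336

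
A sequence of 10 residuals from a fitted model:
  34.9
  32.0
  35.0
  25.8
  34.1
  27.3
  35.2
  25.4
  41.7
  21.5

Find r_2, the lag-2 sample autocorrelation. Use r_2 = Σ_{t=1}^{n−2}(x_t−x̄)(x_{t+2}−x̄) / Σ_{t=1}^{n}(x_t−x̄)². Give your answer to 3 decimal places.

Mean x̄ = (34.9 + 32.0 + 35.0 + 25.8 + 34.1 + 27.3 + 35.2 + 25.4 + 41.7 + 21.5)/10 = 31.2900
Numerator Σ_{t=1}^{8}(x_t−x̄)(x_{t+2}−x̄) = 174.6798
Denominator Σ(x_t−x̄)² = 335.4490
r_2 = 174.6798 / 335.4490 = 0.521

0.521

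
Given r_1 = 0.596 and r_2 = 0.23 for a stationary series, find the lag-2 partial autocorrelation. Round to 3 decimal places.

φ_{22} = (r_2 − r_1²) / (1 − r_1²)
r_1² = (0.596)² = 0.355216
Numerator = 0.23 − 0.3552 = -0.1252; denominator = 1 − 0.3552 = 0.6448
φ_{22} = -0.1252 / 0.6448 = -0.194

-0.194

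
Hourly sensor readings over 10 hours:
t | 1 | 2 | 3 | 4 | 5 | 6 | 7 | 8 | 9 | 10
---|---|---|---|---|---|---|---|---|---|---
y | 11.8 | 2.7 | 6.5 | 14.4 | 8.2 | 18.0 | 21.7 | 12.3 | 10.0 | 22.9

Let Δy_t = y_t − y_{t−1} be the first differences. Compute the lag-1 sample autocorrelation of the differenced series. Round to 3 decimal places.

-0.237

First differences Δy: -9.1, 3.8, 7.9, -6.2, 9.8, 3.7, -9.4, -2.3, 12.9
Mean of differences = 1.2333
Numerator Σ(Δy_t−Δȳ)(Δy_{t+1}−Δȳ) = -131.3944
Denominator Σ(Δy_t−Δȳ)² = 554.2000
r_1(Δy) = -131.3944 / 554.2000 = -0.237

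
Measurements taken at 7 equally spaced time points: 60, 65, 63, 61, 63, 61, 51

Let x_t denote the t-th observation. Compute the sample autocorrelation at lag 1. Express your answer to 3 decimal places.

Mean x̄ = (60 + 65 + 63 + 61 + 63 + 61 + 51)/7 = 60.5714
Deviations from mean: -0.5714, 4.4286, 2.4286, 0.4286, 2.4286, 0.4286, -9.5714
Numerator Σ_{t=1}^{6}(x_t−x̄)(x_{t+1}−x̄) = 7.2449
Denominator Σ(x_t−x̄)² = 123.7143
r_1 = 7.2449 / 123.7143 = 0.059

0.059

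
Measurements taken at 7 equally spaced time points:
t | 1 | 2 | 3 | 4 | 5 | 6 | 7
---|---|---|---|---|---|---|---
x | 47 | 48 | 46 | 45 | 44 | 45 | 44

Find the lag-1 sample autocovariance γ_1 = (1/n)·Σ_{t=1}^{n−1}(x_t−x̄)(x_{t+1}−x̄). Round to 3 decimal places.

0.994

Mean x̄ = (47 + 48 + 46 + 45 + 44 + 45 + 44)/7 = 45.5714
Σ_{t=1}^{6}(x_t−x̄)(x_{t+1}−x̄) = 6.9592
γ_1 = 6.9592 / 7 = 0.994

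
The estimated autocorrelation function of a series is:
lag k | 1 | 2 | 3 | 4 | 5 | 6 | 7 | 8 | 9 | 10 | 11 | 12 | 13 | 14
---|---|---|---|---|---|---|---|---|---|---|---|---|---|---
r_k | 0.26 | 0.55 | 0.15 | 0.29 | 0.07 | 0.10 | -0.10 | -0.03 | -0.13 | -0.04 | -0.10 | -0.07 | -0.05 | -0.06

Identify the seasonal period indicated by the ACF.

The largest autocorrelation is r_2 = 0.55, with a weaker echo at lag 4 (0.29); the remaining lags stay at or below 0.26.
The dominant spike at lag 2 indicates a seasonal period of 2.

2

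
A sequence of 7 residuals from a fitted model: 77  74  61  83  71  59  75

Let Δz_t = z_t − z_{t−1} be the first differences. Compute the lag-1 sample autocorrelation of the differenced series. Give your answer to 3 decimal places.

First differences Δz: -3, -13, 22, -12, -12, 16
Mean of differences = -0.3333
Numerator Σ(Δz_t−Δz̄)(Δz_{t+1}−Δz̄) = -564.1111
Denominator Σ(Δz_t−Δz̄)² = 1205.3333
r_1(Δz) = -564.1111 / 1205.3333 = -0.468

-0.468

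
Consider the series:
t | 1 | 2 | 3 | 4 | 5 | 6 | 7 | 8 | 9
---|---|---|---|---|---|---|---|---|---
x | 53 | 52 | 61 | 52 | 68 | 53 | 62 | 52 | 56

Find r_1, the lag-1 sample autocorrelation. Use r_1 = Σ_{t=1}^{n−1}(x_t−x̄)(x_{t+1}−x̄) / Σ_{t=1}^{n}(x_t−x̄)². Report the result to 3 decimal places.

Mean x̄ = (53 + 52 + 61 + 52 + 68 + 53 + 62 + 52 + 56)/9 = 56.5556
Numerator Σ_{t=1}^{8}(x_t−x̄)(x_{t+1}−x̄) = -158.7531
Denominator Σ(x_t−x̄)² = 268.2222
r_1 = -158.7531 / 268.2222 = -0.592

-0.592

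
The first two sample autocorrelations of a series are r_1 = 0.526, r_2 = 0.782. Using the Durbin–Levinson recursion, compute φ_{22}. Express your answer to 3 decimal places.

0.699

φ_{22} = (r_2 − r_1²) / (1 − r_1²)
r_1² = (0.526)² = 0.276676
Numerator = 0.782 − 0.2767 = 0.5053; denominator = 1 − 0.2767 = 0.7233
φ_{22} = 0.5053 / 0.7233 = 0.699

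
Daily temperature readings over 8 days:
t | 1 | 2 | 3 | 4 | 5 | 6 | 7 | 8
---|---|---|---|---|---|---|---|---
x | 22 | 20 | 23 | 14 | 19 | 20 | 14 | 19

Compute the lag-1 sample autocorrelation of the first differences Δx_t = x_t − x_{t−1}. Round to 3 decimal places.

First differences Δx: -2, 3, -9, 5, 1, -6, 5
Mean of differences = -0.4286
Numerator Σ(Δx_t−Δx̄)(Δx_{t+1}−Δx̄) = -111.7551
Denominator Σ(Δx_t−Δx̄)² = 179.7143
r_1(Δx) = -111.7551 / 179.7143 = -0.622

-0.622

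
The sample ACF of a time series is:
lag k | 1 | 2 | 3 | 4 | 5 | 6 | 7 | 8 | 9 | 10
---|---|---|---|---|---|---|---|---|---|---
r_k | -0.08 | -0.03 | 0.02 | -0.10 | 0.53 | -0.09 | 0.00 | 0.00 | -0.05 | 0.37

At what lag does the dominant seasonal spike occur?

The largest autocorrelation is r_5 = 0.53, with a weaker echo at lag 10 (0.37); the remaining lags stay at or below 0.02.
The dominant spike at lag 5 indicates a seasonal period of 5.

5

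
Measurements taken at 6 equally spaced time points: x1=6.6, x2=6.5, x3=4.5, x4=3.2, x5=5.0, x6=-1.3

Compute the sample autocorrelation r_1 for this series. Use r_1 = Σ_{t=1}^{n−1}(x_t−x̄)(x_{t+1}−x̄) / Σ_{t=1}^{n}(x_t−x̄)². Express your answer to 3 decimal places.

0.023

Mean x̄ = (6.6 + 6.5 + 4.5 + 3.2 + 5.0 − 1.3)/6 = 4.0833
Deviations from mean: 2.5167, 2.4167, 0.4167, -0.8833, 0.9167, -5.3833
Numerator Σ_{t=1}^{5}(x_t−x̄)(x_{t+1}−x̄) = 0.9764
Denominator Σ(x_t−x̄)² = 42.9483
r_1 = 0.9764 / 42.9483 = 0.023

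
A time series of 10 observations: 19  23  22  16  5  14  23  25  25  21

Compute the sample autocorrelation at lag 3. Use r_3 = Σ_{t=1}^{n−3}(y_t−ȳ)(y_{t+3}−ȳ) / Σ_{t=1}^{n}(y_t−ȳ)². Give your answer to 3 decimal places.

Mean ȳ = (19 + 23 + 22 + 16 + 5 + 14 + 23 + 25 + 25 + 21)/10 = 19.3000
Numerator Σ_{t=1}^{7}(y_t−ȳ)(y_{t+3}−ȳ) = -183.8700
Denominator Σ(y_t−ȳ)² = 346.1000
r_3 = -183.8700 / 346.1000 = -0.531

-0.531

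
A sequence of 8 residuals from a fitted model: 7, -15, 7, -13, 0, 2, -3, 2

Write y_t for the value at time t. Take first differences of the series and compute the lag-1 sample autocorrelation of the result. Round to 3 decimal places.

First differences Δy: -22, 22, -20, 13, 2, -5, 5
Mean of differences = -0.7143
Numerator Σ(Δy_t−Δȳ)(Δy_{t+1}−Δȳ) = -1184.9388
Denominator Σ(Δy_t−Δȳ)² = 1587.4286
r_1(Δy) = -1184.9388 / 1587.4286 = -0.746

-0.746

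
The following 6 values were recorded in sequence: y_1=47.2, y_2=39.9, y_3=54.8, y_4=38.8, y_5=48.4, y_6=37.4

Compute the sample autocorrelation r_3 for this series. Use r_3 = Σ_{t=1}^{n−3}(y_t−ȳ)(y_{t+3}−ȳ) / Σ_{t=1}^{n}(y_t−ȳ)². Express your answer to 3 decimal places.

Mean ȳ = (47.2 + 39.9 + 54.8 + 38.8 + 48.4 + 37.4)/6 = 44.4167
Deviations from mean: 2.7833, -4.5167, 10.3833, -5.6167, 3.9833, -7.0167
Numerator Σ_{t=1}^{3}(y_t−ȳ)(y_{t+3}−ȳ) = -106.4808
Denominator Σ(y_t−ȳ)² = 232.6083
r_3 = -106.4808 / 232.6083 = -0.458

-0.458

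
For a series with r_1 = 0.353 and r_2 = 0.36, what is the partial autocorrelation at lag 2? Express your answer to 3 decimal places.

0.269

φ_{22} = (r_2 − r_1²) / (1 − r_1²)
r_1² = (0.353)² = 0.124609
Numerator = 0.36 − 0.1246 = 0.2354; denominator = 1 − 0.1246 = 0.8754
φ_{22} = 0.2354 / 0.8754 = 0.269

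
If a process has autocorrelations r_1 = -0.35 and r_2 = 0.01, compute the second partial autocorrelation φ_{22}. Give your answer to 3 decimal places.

-0.128

φ_{22} = (r_2 − r_1²) / (1 − r_1²)
r_1² = (-0.35)² = 0.1225
Numerator = 0.01 − 0.1225 = -0.1125; denominator = 1 − 0.1225 = 0.8775
φ_{22} = -0.1125 / 0.8775 = -0.128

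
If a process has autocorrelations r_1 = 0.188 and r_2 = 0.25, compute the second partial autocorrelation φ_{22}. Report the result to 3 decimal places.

0.223

φ_{22} = (r_2 − r_1²) / (1 − r_1²)
r_1² = (0.188)² = 0.035344
Numerator = 0.25 − 0.0353 = 0.2147; denominator = 1 − 0.0353 = 0.9647
φ_{22} = 0.2147 / 0.9647 = 0.223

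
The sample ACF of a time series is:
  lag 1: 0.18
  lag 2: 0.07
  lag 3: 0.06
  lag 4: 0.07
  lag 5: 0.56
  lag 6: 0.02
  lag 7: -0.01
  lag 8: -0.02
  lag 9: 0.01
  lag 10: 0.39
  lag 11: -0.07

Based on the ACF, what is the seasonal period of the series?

The largest autocorrelation is r_5 = 0.56, with a weaker echo at lag 10 (0.39); the remaining lags stay at or below 0.18.
The dominant spike at lag 5 indicates a seasonal period of 5.

5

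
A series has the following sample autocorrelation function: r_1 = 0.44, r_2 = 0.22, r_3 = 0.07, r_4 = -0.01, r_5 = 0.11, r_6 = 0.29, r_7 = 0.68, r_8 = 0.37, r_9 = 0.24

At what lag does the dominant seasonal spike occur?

The largest autocorrelation is r_7 = 0.68; the remaining lags stay at or below 0.44. The elevated value at lag 1 (0.44), dropping to 0.22 at lag 2, reflects decaying short-term dependence rather than seasonality.
The dominant spike at lag 7 indicates a seasonal period of 7.

7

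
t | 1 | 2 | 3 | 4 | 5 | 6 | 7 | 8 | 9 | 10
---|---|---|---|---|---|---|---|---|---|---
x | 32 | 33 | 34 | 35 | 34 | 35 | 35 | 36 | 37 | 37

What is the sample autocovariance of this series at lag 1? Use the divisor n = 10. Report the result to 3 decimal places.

Mean x̄ = (32 + 33 + 34 + 35 + 34 + 35 + 35 + 36 + 37 + 37)/10 = 34.8000
Σ_{t=1}^{9}(x_t−x̄)(x_{t+1}−x̄) = 13.7600
γ_1 = 13.7600 / 10 = 1.376

1.376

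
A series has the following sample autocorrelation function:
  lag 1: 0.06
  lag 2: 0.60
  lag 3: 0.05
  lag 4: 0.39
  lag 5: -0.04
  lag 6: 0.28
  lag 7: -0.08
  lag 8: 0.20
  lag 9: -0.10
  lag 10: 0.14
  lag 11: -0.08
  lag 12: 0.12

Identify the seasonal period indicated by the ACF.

The largest autocorrelation is r_2 = 0.60, with weaker echoes at lags 4 (0.39), 6 (0.28) and 8 (0.20); the remaining lags stay at or below 0.14.
The dominant spike at lag 2 indicates a seasonal period of 2.

2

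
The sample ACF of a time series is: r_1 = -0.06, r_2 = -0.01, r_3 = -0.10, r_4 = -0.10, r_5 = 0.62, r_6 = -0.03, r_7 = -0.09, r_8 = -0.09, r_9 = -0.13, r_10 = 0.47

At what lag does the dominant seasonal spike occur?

The largest autocorrelation is r_5 = 0.62, with a weaker echo at lag 10 (0.47); the remaining lags stay at or below -0.01.
The dominant spike at lag 5 indicates a seasonal period of 5.

5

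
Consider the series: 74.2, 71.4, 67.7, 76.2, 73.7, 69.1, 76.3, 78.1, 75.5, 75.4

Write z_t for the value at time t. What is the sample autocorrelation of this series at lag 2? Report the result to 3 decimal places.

Mean z̄ = (74.2 + 71.4 + 67.7 + 76.2 + 73.7 + 69.1 + 76.3 + 78.1 + 75.5 + 75.4)/10 = 73.7600
Numerator Σ_{t=1}^{8}(z_t−z̄)(z_{t+2}−z̄) = -28.2712
Denominator Σ(z_t−z̄)² = 101.1640
r_2 = -28.2712 / 101.1640 = -0.279

-0.279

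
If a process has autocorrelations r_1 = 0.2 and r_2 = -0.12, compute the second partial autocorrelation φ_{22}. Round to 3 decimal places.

-0.167

φ_{22} = (r_2 − r_1²) / (1 − r_1²)
r_1² = (0.2)² = 0.04
Numerator = -0.12 − 0.0400 = -0.1600; denominator = 1 − 0.0400 = 0.9600
φ_{22} = -0.1600 / 0.9600 = -0.167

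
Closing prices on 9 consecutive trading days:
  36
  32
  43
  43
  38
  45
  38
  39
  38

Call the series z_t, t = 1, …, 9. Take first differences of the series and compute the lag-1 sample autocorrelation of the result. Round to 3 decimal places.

-0.527

First differences Δz: -4, 11, 0, -5, 7, -7, 1, -1
Mean of differences = 0.2500
Numerator Σ(Δz_t−Δz̄)(Δz_{t+1}−Δz̄) = -137.8125
Denominator Σ(Δz_t−Δz̄)² = 261.5000
r_1(Δz) = -137.8125 / 261.5000 = -0.527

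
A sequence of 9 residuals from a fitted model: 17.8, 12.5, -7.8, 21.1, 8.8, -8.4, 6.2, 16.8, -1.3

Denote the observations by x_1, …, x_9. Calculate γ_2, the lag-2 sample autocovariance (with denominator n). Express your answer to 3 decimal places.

Mean x̄ = (17.8 + 12.5 − 7.8 + 21.1 + 8.8 − 8.4 + 6.2 + 16.8 − 1.3)/9 = 7.3000
Σ_{t=1}^{7}(x_t−x̄)(x_{t+2}−x̄) = -467.4400
γ_2 = -467.4400 / 9 = -51.938

-51.938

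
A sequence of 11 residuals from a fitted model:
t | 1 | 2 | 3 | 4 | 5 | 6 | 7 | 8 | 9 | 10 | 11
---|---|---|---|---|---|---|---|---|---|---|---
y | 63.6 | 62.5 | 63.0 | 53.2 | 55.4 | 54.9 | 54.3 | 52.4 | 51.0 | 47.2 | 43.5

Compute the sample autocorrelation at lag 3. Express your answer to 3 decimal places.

0.050

Mean ȳ = (63.6 + 62.5 + 63.0 + 53.2 + 55.4 + 54.9 + 54.3 + 52.4 + 51.0 + 47.2 + 43.5)/11 = 54.6364
Numerator Σ_{t=1}^{8}(y_t−ȳ)(y_{t+3}−ȳ) = 20.5579
Denominator Σ(y_t−ȳ)² = 412.5055
r_3 = 20.5579 / 412.5055 = 0.050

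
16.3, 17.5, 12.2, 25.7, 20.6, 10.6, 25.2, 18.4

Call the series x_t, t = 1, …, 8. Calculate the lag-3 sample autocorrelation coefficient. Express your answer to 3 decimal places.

Mean x̄ = (16.3 + 17.5 + 12.2 + 25.7 + 20.6 + 10.6 + 25.2 + 18.4)/8 = 18.3125
Deviations from mean: -2.0125, -0.8125, -6.1125, 7.3875, 2.2875, -7.7125, 6.8875, 0.0875
Σ(x_t−x̄)(x_{t+3}−x̄) = (-14.8673) + (-1.8586) + (47.1427) + (50.8814) + (0.2002) = 81.4983
Denominator Σ(x_t−x̄)² = 208.8088
r_3 = 81.4983 / 208.8088 = 0.390

0.390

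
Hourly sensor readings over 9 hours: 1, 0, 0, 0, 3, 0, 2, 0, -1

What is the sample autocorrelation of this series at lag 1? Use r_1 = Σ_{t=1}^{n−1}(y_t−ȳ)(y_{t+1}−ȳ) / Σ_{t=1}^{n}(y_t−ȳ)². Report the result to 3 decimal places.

Mean ȳ = (1 + 0 + 0 + 0 + 3 + 0 + 2 + 0 − 1)/9 = 0.5556
Numerator Σ_{t=1}^{8}(y_t−ȳ)(y_{t+1}−ȳ) = -3.0864
Denominator Σ(y_t−ȳ)² = 12.2222
r_1 = -3.0864 / 12.2222 = -0.253

-0.253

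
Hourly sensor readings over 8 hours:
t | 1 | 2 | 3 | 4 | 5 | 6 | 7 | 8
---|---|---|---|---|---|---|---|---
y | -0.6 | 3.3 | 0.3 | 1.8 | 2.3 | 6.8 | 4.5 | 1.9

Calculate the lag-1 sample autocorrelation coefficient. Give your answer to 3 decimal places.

0.100

Mean ȳ = (-0.6 + 3.3 + 0.3 + 1.8 + 2.3 + 6.8 + 4.5 + 1.9)/8 = 2.5375
Numerator Σ_{t=1}^{7}(y_t−ȳ)(y_{t+1}−ȳ) = 3.8286
Denominator Σ(y_t−ȳ)² = 38.4588
r_1 = 3.8286 / 38.4588 = 0.100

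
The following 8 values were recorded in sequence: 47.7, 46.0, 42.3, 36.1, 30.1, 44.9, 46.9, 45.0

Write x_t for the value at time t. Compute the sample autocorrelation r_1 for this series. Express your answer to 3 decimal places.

Mean x̄ = (47.7 + 46.0 + 42.3 + 36.1 + 30.1 + 44.9 + 46.9 + 45.0)/8 = 42.3750
Deviations from mean: 5.3250, 3.6250, -0.0750, -6.2750, -12.2750, 2.5250, 4.5250, 2.6250
Σ(x_t−x̄)(x_{t+1}−x̄) = (19.3031) + (-0.2719) + (0.4706) + (77.0256) + (-30.9944) + (11.4256) + (11.8781) = 88.8369
Denominator Σ(x_t−x̄)² = 265.2950
r_1 = 88.8369 / 265.2950 = 0.335

0.335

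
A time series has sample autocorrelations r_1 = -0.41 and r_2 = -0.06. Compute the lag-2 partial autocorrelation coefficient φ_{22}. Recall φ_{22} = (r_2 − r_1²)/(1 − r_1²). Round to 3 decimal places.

-0.274

φ_{22} = (r_2 − r_1²) / (1 − r_1²)
r_1² = (-0.41)² = 0.1681
Numerator = -0.06 − 0.1681 = -0.2281; denominator = 1 − 0.1681 = 0.8319
φ_{22} = -0.2281 / 0.8319 = -0.274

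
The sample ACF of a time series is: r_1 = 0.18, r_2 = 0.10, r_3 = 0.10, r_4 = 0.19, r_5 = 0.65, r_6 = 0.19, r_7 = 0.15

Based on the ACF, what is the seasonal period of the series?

5

The largest autocorrelation is r_5 = 0.65; the remaining lags stay at or below 0.19.
The dominant spike at lag 5 indicates a seasonal period of 5.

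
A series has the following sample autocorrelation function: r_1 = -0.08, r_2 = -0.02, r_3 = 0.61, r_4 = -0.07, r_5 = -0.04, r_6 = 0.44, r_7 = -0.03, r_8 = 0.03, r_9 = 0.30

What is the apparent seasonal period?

The largest autocorrelation is r_3 = 0.61, with weaker echoes at lags 6 (0.44) and 9 (0.30); the remaining lags stay at or below 0.03.
The dominant spike at lag 3 indicates a seasonal period of 3.

3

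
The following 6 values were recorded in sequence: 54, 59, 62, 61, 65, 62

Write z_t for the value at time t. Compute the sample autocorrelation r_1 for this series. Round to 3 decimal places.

0.248

Mean z̄ = (54 + 59 + 62 + 61 + 65 + 62)/6 = 60.5000
Deviations from mean: -6.5000, -1.5000, 1.5000, 0.5000, 4.5000, 1.5000
Σ(z_t−z̄)(z_{t+1}−z̄) = (9.7500) + (-2.2500) + (0.7500) + (2.2500) + (6.7500) = 17.2500
Denominator Σ(z_t−z̄)² = 69.5000
r_1 = 17.2500 / 69.5000 = 0.248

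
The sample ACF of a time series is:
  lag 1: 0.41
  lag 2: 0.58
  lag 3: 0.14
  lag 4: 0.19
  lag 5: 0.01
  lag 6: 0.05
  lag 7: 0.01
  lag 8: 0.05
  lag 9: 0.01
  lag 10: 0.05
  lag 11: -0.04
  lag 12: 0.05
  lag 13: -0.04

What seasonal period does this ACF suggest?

2

The largest autocorrelation is r_2 = 0.58; the remaining lags stay at or below 0.41.
The dominant spike at lag 2 indicates a seasonal period of 2.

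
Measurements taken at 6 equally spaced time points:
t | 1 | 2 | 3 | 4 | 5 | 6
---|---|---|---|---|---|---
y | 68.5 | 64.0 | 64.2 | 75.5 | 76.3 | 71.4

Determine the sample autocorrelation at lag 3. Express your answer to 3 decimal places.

Mean ȳ = (68.5 + 64.0 + 64.2 + 75.5 + 76.3 + 71.4)/6 = 69.9833
Σ(y_t−ȳ)(y_{t+3}−ȳ) = (-8.1831) + (-37.7947) + (-8.1931) = -54.1708
Denominator Σ(y_t−ȳ)² = 143.7883
r_3 = -54.1708 / 143.7883 = -0.377

-0.377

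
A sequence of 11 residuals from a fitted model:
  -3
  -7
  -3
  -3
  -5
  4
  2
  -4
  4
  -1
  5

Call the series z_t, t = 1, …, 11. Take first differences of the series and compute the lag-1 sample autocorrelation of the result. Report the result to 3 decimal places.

First differences Δz: -4, 4, 0, -2, 9, -2, -6, 8, -5, 6
Mean of differences = 0.8000
Numerator Σ(Δz_t−Δz̄)(Δz_{t+1}−Δz̄) = -163.4400
Denominator Σ(Δz_t−Δz̄)² = 275.6000
r_1(Δz) = -163.4400 / 275.6000 = -0.593

-0.593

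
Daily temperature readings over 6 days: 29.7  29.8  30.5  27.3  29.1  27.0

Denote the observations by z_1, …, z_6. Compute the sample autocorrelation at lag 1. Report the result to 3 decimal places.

-0.108

Mean z̄ = (29.7 + 29.8 + 30.5 + 27.3 + 29.1 + 27.0)/6 = 28.9000
Deviations from mean: 0.8000, 0.9000, 1.6000, -1.6000, 0.2000, -1.9000
Numerator Σ_{t=1}^{5}(z_t−z̄)(z_{t+1}−z̄) = -1.1000
Denominator Σ(z_t−z̄)² = 10.2200
r_1 = -1.1000 / 10.2200 = -0.108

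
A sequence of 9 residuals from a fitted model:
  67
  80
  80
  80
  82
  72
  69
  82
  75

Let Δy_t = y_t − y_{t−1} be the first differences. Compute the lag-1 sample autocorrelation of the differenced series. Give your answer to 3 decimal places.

First differences Δy: 13, 0, 0, 2, -10, -3, 13, -7
Mean of differences = 1.0000
Numerator Σ(Δy_t−Δȳ)(Δy_{t+1}−Δȳ) = -123.0000
Denominator Σ(Δy_t−Δȳ)² = 492.0000
r_1(Δy) = -123.0000 / 492.0000 = -0.250

-0.250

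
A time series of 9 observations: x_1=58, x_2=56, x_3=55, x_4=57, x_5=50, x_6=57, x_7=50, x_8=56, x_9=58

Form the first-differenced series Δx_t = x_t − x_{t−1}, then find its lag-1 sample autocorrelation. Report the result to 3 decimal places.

-0.724

First differences Δx: -2, -1, 2, -7, 7, -7, 6, 2
Mean of differences = 0.0000
Numerator Σ(Δx_t−Δx̄)(Δx_{t+1}−Δx̄) = -142.0000
Denominator Σ(Δx_t−Δx̄)² = 196.0000
r_1(Δx) = -142.0000 / 196.0000 = -0.724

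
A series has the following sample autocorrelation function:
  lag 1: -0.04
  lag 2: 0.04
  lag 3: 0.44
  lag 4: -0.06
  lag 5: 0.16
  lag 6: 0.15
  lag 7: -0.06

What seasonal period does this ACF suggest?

The largest autocorrelation is r_3 = 0.44; the remaining lags stay at or below 0.16.
The dominant spike at lag 3 indicates a seasonal period of 3.

3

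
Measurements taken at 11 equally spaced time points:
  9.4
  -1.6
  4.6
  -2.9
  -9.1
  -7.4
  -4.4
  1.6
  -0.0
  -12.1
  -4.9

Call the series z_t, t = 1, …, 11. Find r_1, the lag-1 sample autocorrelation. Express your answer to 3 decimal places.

Mean z̄ = (9.4 − 1.6 + 4.6 − 2.9 − 9.1 − 7.4 − 4.4 + 1.6 − 0.0 − 12.1 − 4.9)/11 = -2.4364
Numerator Σ_{t=1}^{10}(z_t−z̄)(z_{t+1}−z̄) = 60.6060
Denominator Σ(z_t−z̄)² = 385.1055
r_1 = 60.6060 / 385.1055 = 0.157

0.157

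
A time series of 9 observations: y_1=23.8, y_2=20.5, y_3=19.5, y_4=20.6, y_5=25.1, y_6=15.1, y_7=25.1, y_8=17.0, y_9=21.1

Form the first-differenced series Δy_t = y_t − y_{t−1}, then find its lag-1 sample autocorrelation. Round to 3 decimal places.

-0.805

First differences Δy: -3.3, -1.0, 1.1, 4.5, -10.0, 10.0, -8.1, 4.1
Mean of differences = -0.3375
Numerator Σ(Δy_t−Δȳ)(Δy_{t+1}−Δȳ) = -253.3552
Denominator Σ(Δy_t−Δȳ)² = 314.8588
r_1(Δy) = -253.3552 / 314.8588 = -0.805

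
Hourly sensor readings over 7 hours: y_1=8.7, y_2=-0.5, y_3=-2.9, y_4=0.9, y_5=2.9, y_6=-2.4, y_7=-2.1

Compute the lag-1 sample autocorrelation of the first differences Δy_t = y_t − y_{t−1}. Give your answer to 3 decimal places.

0.015

First differences Δy: -9.2, -2.4, 3.8, 2.0, -5.3, 0.3
Mean of differences = -1.8000
Numerator Σ(Δy_t−Δȳ)(Δy_{t+1}−Δȳ) = 1.7100
Denominator Σ(Δy_t−Δȳ)² = 117.5800
r_1(Δy) = 1.7100 / 117.5800 = 0.015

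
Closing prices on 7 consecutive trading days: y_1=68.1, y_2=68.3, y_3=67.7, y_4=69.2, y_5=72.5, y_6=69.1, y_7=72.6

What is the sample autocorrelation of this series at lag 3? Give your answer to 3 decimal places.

-0.134

Mean ȳ = (68.1 + 68.3 + 67.7 + 69.2 + 72.5 + 69.1 + 72.6)/7 = 69.6429
Deviations from mean: -1.5429, -1.3429, -1.9429, -0.4429, 2.8571, -0.5429, 2.9571
Σ(y_t−ȳ)(y_{t+3}−ȳ) = (0.6833) + (-3.8367) + (1.0547) + (-1.3096) = -3.4084
Denominator Σ(y_t−ȳ)² = 25.3571
r_3 = -3.4084 / 25.3571 = -0.134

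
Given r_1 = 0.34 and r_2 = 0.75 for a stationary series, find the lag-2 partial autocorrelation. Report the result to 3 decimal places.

φ_{22} = (r_2 − r_1²) / (1 − r_1²)
r_1² = (0.34)² = 0.1156
Numerator = 0.75 − 0.1156 = 0.6344; denominator = 1 − 0.1156 = 0.8844
φ_{22} = 0.6344 / 0.8844 = 0.717

0.717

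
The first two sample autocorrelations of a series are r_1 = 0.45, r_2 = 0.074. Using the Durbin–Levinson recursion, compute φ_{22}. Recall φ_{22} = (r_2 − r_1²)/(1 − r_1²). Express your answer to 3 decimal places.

-0.161

φ_{22} = (r_2 − r_1²) / (1 − r_1²)
r_1² = (0.45)² = 0.2025
Numerator = 0.074 − 0.2025 = -0.1285; denominator = 1 − 0.2025 = 0.7975
φ_{22} = -0.1285 / 0.7975 = -0.161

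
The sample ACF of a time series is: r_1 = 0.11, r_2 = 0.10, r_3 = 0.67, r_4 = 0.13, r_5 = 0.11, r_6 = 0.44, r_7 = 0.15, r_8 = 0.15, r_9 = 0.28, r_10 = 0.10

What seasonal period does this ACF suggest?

The largest autocorrelation is r_3 = 0.67, with weaker echoes at lags 6 (0.44) and 9 (0.28); the remaining lags stay at or below 0.15.
The dominant spike at lag 3 indicates a seasonal period of 3.

3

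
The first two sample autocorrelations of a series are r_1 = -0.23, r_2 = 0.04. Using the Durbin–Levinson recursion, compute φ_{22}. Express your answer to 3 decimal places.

φ_{22} = (r_2 − r_1²) / (1 − r_1²)
r_1² = (-0.23)² = 0.0529
Numerator = 0.04 − 0.0529 = -0.0129; denominator = 1 − 0.0529 = 0.9471
φ_{22} = -0.0129 / 0.9471 = -0.014

-0.014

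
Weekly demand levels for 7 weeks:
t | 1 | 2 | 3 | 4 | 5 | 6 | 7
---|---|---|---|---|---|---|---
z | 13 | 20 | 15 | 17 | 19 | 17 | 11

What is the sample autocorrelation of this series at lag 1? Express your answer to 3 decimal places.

Mean z̄ = (13 + 20 + 15 + 17 + 19 + 17 + 11)/7 = 16.0000
Deviations from mean: -3.0000, 4.0000, -1.0000, 1.0000, 3.0000, 1.0000, -5.0000
Σ(z_t−z̄)(z_{t+1}−z̄) = (-12.0000) + (-4.0000) + (-1.0000) + (3.0000) + (3.0000) + (-5.0000) = -16.0000
Denominator Σ(z_t−z̄)² = 62.0000
r_1 = -16.0000 / 62.0000 = -0.258

-0.258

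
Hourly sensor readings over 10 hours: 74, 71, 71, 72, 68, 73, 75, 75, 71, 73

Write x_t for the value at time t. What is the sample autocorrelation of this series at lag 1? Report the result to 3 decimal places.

Mean x̄ = (74 + 71 + 71 + 72 + 68 + 73 + 75 + 75 + 71 + 73)/10 = 72.3000
Numerator Σ_{t=1}^{9}(x_t−x̄)(x_{t+1}−x̄) = 2.9100
Denominator Σ(x_t−x̄)² = 42.1000
r_1 = 2.9100 / 42.1000 = 0.069

0.069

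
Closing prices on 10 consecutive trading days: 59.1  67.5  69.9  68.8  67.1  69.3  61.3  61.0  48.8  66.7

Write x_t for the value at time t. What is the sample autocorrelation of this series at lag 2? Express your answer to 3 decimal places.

Mean x̄ = (59.1 + 67.5 + 69.9 + 68.8 + 67.1 + 69.3 + 61.3 + 61.0 + 48.8 + 66.7)/10 = 63.9500
Numerator Σ_{t=1}^{8}(x_t−x̄)(x_{t+2}−x̄) = 40.9550
Denominator Σ(x_t−x̄)² = 386.4050
r_2 = 40.9550 / 386.4050 = 0.106

0.106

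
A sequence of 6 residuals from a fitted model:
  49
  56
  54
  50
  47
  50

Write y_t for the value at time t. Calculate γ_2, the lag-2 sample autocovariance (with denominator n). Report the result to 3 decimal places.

-3.667

Mean ȳ = (49 + 56 + 54 + 50 + 47 + 50)/6 = 51.0000
Deviations: -2.0000, 5.0000, 3.0000, -1.0000, -4.0000, -1.0000
Σ_{t=1}^{4}(y_t−ȳ)(y_{t+2}−ȳ) = -22.0000
γ_2 = -22.0000 / 6 = -3.667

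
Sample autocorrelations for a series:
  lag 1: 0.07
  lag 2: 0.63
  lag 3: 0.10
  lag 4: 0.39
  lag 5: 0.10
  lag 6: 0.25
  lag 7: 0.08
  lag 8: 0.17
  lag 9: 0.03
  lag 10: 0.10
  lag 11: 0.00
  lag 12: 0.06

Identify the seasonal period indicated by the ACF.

2

The largest autocorrelation is r_2 = 0.63, with weaker echoes at lags 4 (0.39), 6 (0.25) and 8 (0.17); the remaining lags stay at or below 0.10.
The dominant spike at lag 2 indicates a seasonal period of 2.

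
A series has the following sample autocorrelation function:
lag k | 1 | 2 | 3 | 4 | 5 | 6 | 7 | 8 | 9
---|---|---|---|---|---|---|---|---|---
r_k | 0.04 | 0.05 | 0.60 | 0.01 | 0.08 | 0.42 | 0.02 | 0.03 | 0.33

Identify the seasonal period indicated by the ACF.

3

The largest autocorrelation is r_3 = 0.60, with weaker echoes at lags 6 (0.42) and 9 (0.33); the remaining lags stay at or below 0.08.
The dominant spike at lag 3 indicates a seasonal period of 3.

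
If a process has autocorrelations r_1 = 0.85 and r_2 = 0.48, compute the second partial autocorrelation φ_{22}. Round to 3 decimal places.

-0.874

φ_{22} = (r_2 − r_1²) / (1 − r_1²)
r_1² = (0.85)² = 0.7225
Numerator = 0.48 − 0.7225 = -0.2425; denominator = 1 − 0.7225 = 0.2775
φ_{22} = -0.2425 / 0.2775 = -0.874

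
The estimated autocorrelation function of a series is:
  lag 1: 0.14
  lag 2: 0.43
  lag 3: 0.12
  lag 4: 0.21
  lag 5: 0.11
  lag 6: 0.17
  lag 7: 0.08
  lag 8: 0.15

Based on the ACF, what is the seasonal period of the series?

2

The largest autocorrelation is r_2 = 0.43, with weaker echoes at lags 4 (0.21), 6 (0.17) and 8 (0.15); the remaining lags stay at or below 0.14.
The dominant spike at lag 2 indicates a seasonal period of 2.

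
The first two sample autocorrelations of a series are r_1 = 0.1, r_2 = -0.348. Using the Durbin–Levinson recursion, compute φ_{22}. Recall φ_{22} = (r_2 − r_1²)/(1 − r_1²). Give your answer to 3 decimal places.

-0.362

φ_{22} = (r_2 − r_1²) / (1 − r_1²)
r_1² = (0.1)² = 0.01
Numerator = -0.348 − 0.0100 = -0.3580; denominator = 1 − 0.0100 = 0.9900
φ_{22} = -0.3580 / 0.9900 = -0.362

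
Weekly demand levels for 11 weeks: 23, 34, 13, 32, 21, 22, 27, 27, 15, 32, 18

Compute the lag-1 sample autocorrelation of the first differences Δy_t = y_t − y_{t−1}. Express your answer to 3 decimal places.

First differences Δy: 11, -21, 19, -11, 1, 5, 0, -12, 17, -14
Mean of differences = -0.5000
Numerator Σ(Δy_t−Δȳ)(Δy_{t+1}−Δȳ) = -1288.2500
Denominator Σ(Δy_t−Δȳ)² = 1696.5000
r_1(Δy) = -1288.2500 / 1696.5000 = -0.759

-0.759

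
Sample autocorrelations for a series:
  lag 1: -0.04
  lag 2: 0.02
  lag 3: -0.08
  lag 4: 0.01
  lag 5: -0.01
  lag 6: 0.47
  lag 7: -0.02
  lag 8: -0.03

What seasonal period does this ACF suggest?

The largest autocorrelation is r_6 = 0.47; the remaining lags stay at or below 0.02.
The dominant spike at lag 6 indicates a seasonal period of 6.

6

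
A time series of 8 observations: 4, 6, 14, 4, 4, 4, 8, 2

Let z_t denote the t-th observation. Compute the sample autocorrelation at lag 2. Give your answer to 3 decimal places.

Mean z̄ = (4 + 6 + 14 + 4 + 4 + 4 + 8 + 2)/8 = 5.7500
Deviations from mean: -1.7500, 0.2500, 8.2500, -1.7500, -1.7500, -1.7500, 2.2500, -3.7500
Σ(z_t−z̄)(z_{t+2}−z̄) = (-14.4375) + (-0.4375) + (-14.4375) + (3.0625) + (-3.9375) + (6.5625) = -23.6250
Denominator Σ(z_t−z̄)² = 99.5000
r_2 = -23.6250 / 99.5000 = -0.237

-0.237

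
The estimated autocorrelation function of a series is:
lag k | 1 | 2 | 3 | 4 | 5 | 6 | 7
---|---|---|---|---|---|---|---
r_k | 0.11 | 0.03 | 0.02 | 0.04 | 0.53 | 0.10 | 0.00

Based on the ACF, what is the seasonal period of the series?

The largest autocorrelation is r_5 = 0.53; the remaining lags stay at or below 0.11.
The dominant spike at lag 5 indicates a seasonal period of 5.

5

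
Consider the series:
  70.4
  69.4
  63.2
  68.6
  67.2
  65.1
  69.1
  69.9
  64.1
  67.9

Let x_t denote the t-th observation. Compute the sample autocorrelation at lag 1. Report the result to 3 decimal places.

Mean x̄ = (70.4 + 69.4 + 63.2 + 68.6 + 67.2 + 65.1 + 69.1 + 69.9 + 64.1 + 67.9)/10 = 67.4900
Numerator Σ_{t=1}^{9}(x_t−x̄)(x_{t+1}−x̄) = -16.5541
Denominator Σ(x_t−x̄)² = 57.6090
r_1 = -16.5541 / 57.6090 = -0.287

-0.287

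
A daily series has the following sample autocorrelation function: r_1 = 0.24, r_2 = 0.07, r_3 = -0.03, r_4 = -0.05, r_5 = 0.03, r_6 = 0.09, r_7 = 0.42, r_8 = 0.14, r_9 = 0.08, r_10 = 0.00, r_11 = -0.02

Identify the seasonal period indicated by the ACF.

7

The largest autocorrelation is r_7 = 0.42; the remaining lags stay at or below 0.24. The elevated value at lag 1 (0.24), dropping to 0.07 at lag 2, reflects decaying short-term dependence rather than seasonality.
The dominant spike at lag 7 indicates a seasonal period of 7.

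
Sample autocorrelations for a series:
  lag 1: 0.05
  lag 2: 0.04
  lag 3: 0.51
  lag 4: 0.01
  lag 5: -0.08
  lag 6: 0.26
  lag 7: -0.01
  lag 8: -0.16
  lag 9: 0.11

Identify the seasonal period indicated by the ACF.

The largest autocorrelation is r_3 = 0.51, with a weaker echo at lag 6 (0.26); the remaining lags stay at or below 0.11.
The dominant spike at lag 3 indicates a seasonal period of 3.

3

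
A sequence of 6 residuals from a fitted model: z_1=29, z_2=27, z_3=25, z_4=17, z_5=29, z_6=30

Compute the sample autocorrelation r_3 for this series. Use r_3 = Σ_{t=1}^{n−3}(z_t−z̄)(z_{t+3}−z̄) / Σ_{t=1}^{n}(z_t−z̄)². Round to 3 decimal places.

Mean z̄ = (29 + 27 + 25 + 17 + 29 + 30)/6 = 26.1667
Σ(z_t−z̄)(z_{t+3}−z̄) = (-25.9722) + (2.3611) + (-4.4722) = -28.0833
Denominator Σ(z_t−z̄)² = 116.8333
r_3 = -28.0833 / 116.8333 = -0.240

-0.240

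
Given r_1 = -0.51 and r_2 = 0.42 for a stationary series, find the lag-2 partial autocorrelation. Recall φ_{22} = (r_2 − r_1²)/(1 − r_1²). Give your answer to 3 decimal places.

0.216

φ_{22} = (r_2 − r_1²) / (1 − r_1²)
r_1² = (-0.51)² = 0.2601
Numerator = 0.42 − 0.2601 = 0.1599; denominator = 1 − 0.2601 = 0.7399
φ_{22} = 0.1599 / 0.7399 = 0.216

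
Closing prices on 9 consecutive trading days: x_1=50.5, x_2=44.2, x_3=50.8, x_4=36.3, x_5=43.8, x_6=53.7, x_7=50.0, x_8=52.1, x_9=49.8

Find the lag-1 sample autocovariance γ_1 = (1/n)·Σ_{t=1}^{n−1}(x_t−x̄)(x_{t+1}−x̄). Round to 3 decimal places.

Mean x̄ = (50.5 + 44.2 + 50.8 + 36.3 + 43.8 + 53.7 + 50.0 + 52.1 + 49.8)/9 = 47.9111
Σ_{t=1}^{8}(x_t−x̄)(x_{t+1}−x̄) = -1.1812
γ_1 = -1.1812 / 9 = -0.131

-0.131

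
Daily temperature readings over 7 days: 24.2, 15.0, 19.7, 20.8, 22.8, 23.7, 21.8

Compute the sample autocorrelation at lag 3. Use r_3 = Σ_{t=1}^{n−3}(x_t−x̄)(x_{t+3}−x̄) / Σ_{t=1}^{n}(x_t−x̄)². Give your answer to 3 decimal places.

Mean x̄ = (24.2 + 15.0 + 19.7 + 20.8 + 22.8 + 23.7 + 21.8)/7 = 21.1429
Σ(x_t−x̄)(x_{t+3}−x̄) = (-1.0482) + (-10.1796) + (-3.6896) + (-0.2253) = -15.1427
Denominator Σ(x_t−x̄)² = 58.9971
r_3 = -15.1427 / 58.9971 = -0.257

-0.257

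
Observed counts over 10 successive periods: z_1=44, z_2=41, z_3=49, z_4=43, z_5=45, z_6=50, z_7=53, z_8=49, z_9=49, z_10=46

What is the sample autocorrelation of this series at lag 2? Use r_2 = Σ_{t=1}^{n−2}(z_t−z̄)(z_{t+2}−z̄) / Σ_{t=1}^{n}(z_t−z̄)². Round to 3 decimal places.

Mean z̄ = (44 + 41 + 49 + 43 + 45 + 50 + 53 + 49 + 49 + 46)/10 = 46.9000
Numerator Σ_{t=1}^{8}(z_t−z̄)(z_{t+2}−z̄) = 6.6800
Denominator Σ(z_t−z̄)² = 122.9000
r_2 = 6.6800 / 122.9000 = 0.054

0.054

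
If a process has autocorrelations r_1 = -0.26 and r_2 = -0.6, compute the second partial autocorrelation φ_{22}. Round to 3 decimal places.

φ_{22} = (r_2 − r_1²) / (1 − r_1²)
r_1² = (-0.26)² = 0.0676
Numerator = -0.6 − 0.0676 = -0.6676; denominator = 1 − 0.0676 = 0.9324
φ_{22} = -0.6676 / 0.9324 = -0.716

-0.716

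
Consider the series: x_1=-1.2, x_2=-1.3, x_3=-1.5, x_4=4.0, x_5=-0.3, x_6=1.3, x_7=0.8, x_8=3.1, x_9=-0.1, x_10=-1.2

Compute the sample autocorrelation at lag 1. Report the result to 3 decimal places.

-0.091

Mean x̄ = (-1.2 − 1.3 − 1.5 + 4.0 − 0.3 + 1.3 + 0.8 + 3.1 − 0.1 − 1.2)/10 = 0.3600
Numerator Σ_{t=1}^{9}(x_t−x̄)(x_{t+1}−x̄) = -3.0396
Denominator Σ(x_t−x̄)² = 33.5640
r_1 = -3.0396 / 33.5640 = -0.091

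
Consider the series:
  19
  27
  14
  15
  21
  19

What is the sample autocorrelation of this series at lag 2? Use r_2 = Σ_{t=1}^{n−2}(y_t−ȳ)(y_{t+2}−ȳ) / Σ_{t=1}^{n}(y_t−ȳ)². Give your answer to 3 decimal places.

Mean ȳ = (19 + 27 + 14 + 15 + 21 + 19)/6 = 19.1667
Deviations from mean: -0.1667, 7.8333, -5.1667, -4.1667, 1.8333, -0.1667
Numerator Σ_{t=1}^{4}(y_t−ȳ)(y_{t+2}−ȳ) = -40.5556
Denominator Σ(y_t−ȳ)² = 108.8333
r_2 = -40.5556 / 108.8333 = -0.373

-0.373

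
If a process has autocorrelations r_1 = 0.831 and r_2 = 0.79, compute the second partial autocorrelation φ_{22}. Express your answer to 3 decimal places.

0.321

φ_{22} = (r_2 − r_1²) / (1 − r_1²)
r_1² = (0.831)² = 0.690561
Numerator = 0.79 − 0.6906 = 0.0994; denominator = 1 − 0.6906 = 0.3094
φ_{22} = 0.0994 / 0.3094 = 0.321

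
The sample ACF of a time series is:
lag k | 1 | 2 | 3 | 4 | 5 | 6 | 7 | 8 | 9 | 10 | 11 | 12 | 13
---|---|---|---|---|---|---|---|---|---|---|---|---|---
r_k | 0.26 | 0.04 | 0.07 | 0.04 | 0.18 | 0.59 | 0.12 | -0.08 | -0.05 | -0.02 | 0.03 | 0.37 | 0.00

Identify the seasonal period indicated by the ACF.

The largest autocorrelation is r_6 = 0.59, with a weaker echo at lag 12 (0.37); the remaining lags stay at or below 0.26. The elevated value at lag 1 (0.26), dropping to 0.04 at lag 2, reflects decaying short-term dependence rather than seasonality.
The dominant spike at lag 6 indicates a seasonal period of 6.

6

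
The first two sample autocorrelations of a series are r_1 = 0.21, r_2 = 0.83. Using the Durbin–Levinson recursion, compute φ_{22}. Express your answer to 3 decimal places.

0.822

φ_{22} = (r_2 − r_1²) / (1 − r_1²)
r_1² = (0.21)² = 0.0441
Numerator = 0.83 − 0.0441 = 0.7859; denominator = 1 − 0.0441 = 0.9559
φ_{22} = 0.7859 / 0.9559 = 0.822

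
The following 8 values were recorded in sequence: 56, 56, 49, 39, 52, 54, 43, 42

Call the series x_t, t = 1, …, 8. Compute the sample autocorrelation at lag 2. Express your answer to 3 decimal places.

Mean x̄ = (56 + 56 + 49 + 39 + 52 + 54 + 43 + 42)/8 = 48.8750
Deviations from mean: 7.1250, 7.1250, 0.1250, -9.8750, 3.1250, 5.1250, -5.8750, -6.8750
Σ(x_t−x̄)(x_{t+2}−x̄) = (0.8906) + (-70.3594) + (0.3906) + (-50.6094) + (-18.3594) + (-35.2344) = -173.2813
Denominator Σ(x_t−x̄)² = 316.8750
r_2 = -173.2813 / 316.8750 = -0.547

-0.547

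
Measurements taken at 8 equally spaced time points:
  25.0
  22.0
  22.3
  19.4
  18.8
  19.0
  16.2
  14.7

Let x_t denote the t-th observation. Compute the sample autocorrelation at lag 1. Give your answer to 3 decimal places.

0.485

Mean x̄ = (25.0 + 22.0 + 22.3 + 19.4 + 18.8 + 19.0 + 16.2 + 14.7)/8 = 19.6750
Deviations from mean: 5.3250, 2.3250, 2.6250, -0.2750, -0.8750, -0.6750, -3.4750, -4.9750
Numerator Σ_{t=1}^{7}(x_t−x̄)(x_{t+1}−x̄) = 38.2269
Denominator Σ(x_t−x̄)² = 78.7750
r_1 = 38.2269 / 78.7750 = 0.485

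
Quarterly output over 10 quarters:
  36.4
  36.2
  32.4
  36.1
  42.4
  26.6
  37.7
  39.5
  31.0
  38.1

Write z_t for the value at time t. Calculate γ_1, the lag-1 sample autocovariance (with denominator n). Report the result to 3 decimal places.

-10.088

Mean z̄ = (36.4 + 36.2 + 32.4 + 36.1 + 42.4 + 26.6 + 37.7 + 39.5 + 31.0 + 38.1)/10 = 35.6400
Σ_{t=1}^{9}(z_t−z̄)(z_{t+1}−z̄) = -100.8756
γ_1 = -100.8756 / 10 = -10.088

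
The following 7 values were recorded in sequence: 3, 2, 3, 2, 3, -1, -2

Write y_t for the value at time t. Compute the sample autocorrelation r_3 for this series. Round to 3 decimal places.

Mean ȳ = (3 + 2 + 3 + 2 + 3 − 1 − 2)/7 = 1.4286
Deviations from mean: 1.5714, 0.5714, 1.5714, 0.5714, 1.5714, -2.4286, -3.4286
Numerator Σ_{t=1}^{4}(y_t−ȳ)(y_{t+3}−ȳ) = -3.9796
Denominator Σ(y_t−ȳ)² = 25.7143
r_3 = -3.9796 / 25.7143 = -0.155

-0.155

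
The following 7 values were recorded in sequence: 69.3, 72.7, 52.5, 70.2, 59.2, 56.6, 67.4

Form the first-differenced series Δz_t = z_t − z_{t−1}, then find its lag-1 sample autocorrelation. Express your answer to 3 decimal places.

First differences Δz: 3.4, -20.2, 17.7, -11.0, -2.6, 10.8
Mean of differences = -0.3167
Numerator Σ(Δz_t−Δz̄)(Δz_{t+1}−Δz̄) = -625.5986
Denominator Σ(Δz_t−Δz̄)² = 976.6883
r_1(Δz) = -625.5986 / 976.6883 = -0.641

-0.641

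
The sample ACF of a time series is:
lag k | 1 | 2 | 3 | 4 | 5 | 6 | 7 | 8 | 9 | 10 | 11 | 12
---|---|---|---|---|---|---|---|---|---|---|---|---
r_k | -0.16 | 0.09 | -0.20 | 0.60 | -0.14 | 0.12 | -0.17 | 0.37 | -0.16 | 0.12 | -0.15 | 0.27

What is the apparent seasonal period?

The largest autocorrelation is r_4 = 0.60, with weaker echoes at lags 8 (0.37) and 12 (0.27); the remaining lags stay at or below 0.12.
The dominant spike at lag 4 indicates a seasonal period of 4.

4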